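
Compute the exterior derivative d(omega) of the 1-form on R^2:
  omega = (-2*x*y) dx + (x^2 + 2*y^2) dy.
d(omega) = (4*x) dx ∧ dy

For a 1-form omega = sum_i f_i dx_i, the exterior derivative is
  d(omega) = sum_{i < j} (∂f_j/∂x_i - ∂f_i/∂x_j) dx_i ∧ dx_j.
  coefficient of dx ∧ dy: ∂f_2/∂x - ∂f_1/∂y = ∂(x^2 + 2*y^2)/∂x - ∂(-2*x*y)/∂y = 4*x
Assembling: d(omega) = (4*x) dx ∧ dy.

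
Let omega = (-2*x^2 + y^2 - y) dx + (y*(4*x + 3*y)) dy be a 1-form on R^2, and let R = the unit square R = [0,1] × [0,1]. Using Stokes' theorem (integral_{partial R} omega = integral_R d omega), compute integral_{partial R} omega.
integral_(partial R) omega = 2

Stokes: integral_partial_R omega = integral_R d omega with d omega = (∂Q/∂x - ∂P/∂y) dx ∧ dy.
  ∂Q/∂x = 4*y
  ∂P/∂y = 2*y - 1
  integrand = ∂Q/∂x - ∂P/∂y = 2*y + 1.
Integrating over R: integral_0^1 integral_0^1 (2*y + 1) dx dy = 2.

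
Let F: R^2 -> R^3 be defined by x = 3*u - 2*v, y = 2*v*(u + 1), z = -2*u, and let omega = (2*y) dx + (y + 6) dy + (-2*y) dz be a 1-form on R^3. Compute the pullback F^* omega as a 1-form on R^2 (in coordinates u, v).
F^* omega = (4*v*(u*v + 5*u + v + 8)) du + (4*u^2*v + 12*u - 4*v + 12) dv

Using F^*(f dg) = (f ∘ F) d(g ∘ F), substitute each coordinate x_i by F_i(u, v) in f_i, and replace dx_i by d F_i = (∂F_i/∂u) du + (∂F_i/∂v) dv.
  For the x component: f_1(F) = 4*v*(u + 1); d F_1 = (3) du + (-2) dv
  For the y component: f_2(F) = 2*u*v + 2*v + 6; d F_2 = (2*v) du + (2*u + 2) dv
  For the z component: f_3(F) = 4*v*(-u - 1); d F_3 = (-2) du + (0) dv
Combining and collecting du, dv coefficients:
  coeff of du: 4*v*(u*v + 5*u + v + 8)
  coeff of dv: 4*u^2*v + 12*u - 4*v + 12
F^* omega = (4*v*(u*v + 5*u + v + 8)) du + (4*u^2*v + 12*u - 4*v + 12) dv.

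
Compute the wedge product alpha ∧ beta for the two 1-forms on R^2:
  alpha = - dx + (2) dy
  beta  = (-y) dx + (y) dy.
alpha ∧ beta = (y) dx ∧ dy

Distribute the wedge, using dx_i ∧ dx_j = -dx_j ∧ dx_i and dx_i ∧ dx_i = 0. For each pair (i, j) with i < j, the coefficient of dx_i ∧ dx_j in alpha ∧ beta is (alpha_i * beta_j - alpha_j * beta_i). Collecting: alpha ∧ beta = (y) dx ∧ dy.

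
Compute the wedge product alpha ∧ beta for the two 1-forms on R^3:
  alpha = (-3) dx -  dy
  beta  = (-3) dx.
alpha ∧ beta = (-3) dx ∧ dy

Distribute the wedge, using dx_i ∧ dx_j = -dx_j ∧ dx_i and dx_i ∧ dx_i = 0. For each pair (i, j) with i < j, the coefficient of dx_i ∧ dx_j in alpha ∧ beta is (alpha_i * beta_j - alpha_j * beta_i). Collecting: alpha ∧ beta = (-3) dx ∧ dy.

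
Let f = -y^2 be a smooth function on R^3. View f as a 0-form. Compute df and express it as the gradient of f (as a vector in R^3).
df = (0) dx + (-2*y) dy + (0) dz; grad f = (0, -2*y, 0)

For a 0-form f, d f = (∂f/∂x) dx + (∂f/∂y) dy + (∂f/∂z) dz. The components of the vector representation are exactly the entries of grad f in Cartesian coordinates:
  ∂f/∂x = 0
  ∂f/∂y = -2*y
  ∂f/∂z = 0.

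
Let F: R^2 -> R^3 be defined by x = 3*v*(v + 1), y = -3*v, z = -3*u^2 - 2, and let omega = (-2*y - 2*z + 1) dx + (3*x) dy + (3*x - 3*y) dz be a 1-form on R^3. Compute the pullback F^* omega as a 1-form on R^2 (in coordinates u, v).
F^* omega = (54*u*v*(-v - 2)) du + (36*u^2*v + 18*u^2 + 9*v^2 + 21*v + 15) dv

Using F^*(f dg) = (f ∘ F) d(g ∘ F), substitute each coordinate x_i by F_i(u, v) in f_i, and replace dx_i by d F_i = (∂F_i/∂u) du + (∂F_i/∂v) dv.
  For the x component: f_1(F) = 6*u^2 + 6*v + 5; d F_1 = (0) du + (6*v + 3) dv
  For the y component: f_2(F) = 9*v*(v + 1); d F_2 = (0) du + (-3) dv
  For the z component: f_3(F) = 9*v*(v + 2); d F_3 = (-6*u) du + (0) dv
Combining and collecting du, dv coefficients:
  coeff of du: 54*u*v*(-v - 2)
  coeff of dv: 36*u^2*v + 18*u^2 + 9*v^2 + 21*v + 15
F^* omega = (54*u*v*(-v - 2)) du + (36*u^2*v + 18*u^2 + 9*v^2 + 21*v + 15) dv.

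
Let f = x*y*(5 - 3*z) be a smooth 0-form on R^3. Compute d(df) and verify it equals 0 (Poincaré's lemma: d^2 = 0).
d(df) = 0

Step 1: df = sum_i (∂f/∂x_i) dx_i = (y*(5 - 3*z)) dx + (x*(5 - 3*z)) dy + (-3*x*y) dz.
Step 2: Apply d again. Using the 1-form formula, the coefficient of dx ∧ dy in d(df) is ∂^2 f/∂x ∂y - ∂^2 f/∂y ∂x = (5 - 3*z) - (5 - 3*z) = 0 (equality of mixed partials for smooth f).
Similarly for dx ∧ dz and dy ∧ dz — all coefficients vanish. So d(df) = 0.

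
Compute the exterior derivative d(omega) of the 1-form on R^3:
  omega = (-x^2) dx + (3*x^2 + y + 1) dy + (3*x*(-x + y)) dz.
d(omega) = (6*x) dx ∧ dy + (-6*x + 3*y) dx ∧ dz + (3*x) dy ∧ dz

For a 1-form omega = sum_i f_i dx_i, the exterior derivative is
  d(omega) = sum_{i < j} (∂f_j/∂x_i - ∂f_i/∂x_j) dx_i ∧ dx_j.
  coefficient of dx ∧ dy: ∂f_2/∂x - ∂f_1/∂y = ∂(3*x^2 + y + 1)/∂x - ∂(-x^2)/∂y = 6*x
  coefficient of dx ∧ dz: ∂f_3/∂x - ∂f_1/∂z = ∂(3*x*(-x + y))/∂x - ∂(-x^2)/∂z = -6*x + 3*y
  coefficient of dy ∧ dz: ∂f_3/∂y - ∂f_2/∂z = ∂(3*x*(-x + y))/∂y - ∂(3*x^2 + y + 1)/∂z = 3*x
Assembling: d(omega) = (6*x) dx ∧ dy + (-6*x + 3*y) dx ∧ dz + (3*x) dy ∧ dz.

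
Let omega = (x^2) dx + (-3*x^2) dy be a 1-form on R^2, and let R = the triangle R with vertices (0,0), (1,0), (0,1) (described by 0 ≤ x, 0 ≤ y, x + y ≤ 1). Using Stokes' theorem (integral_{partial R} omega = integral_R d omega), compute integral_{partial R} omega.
integral_(partial R) omega = -1

Stokes: integral_partial_R omega = integral_R d omega with d omega = (∂Q/∂x - ∂P/∂y) dx ∧ dy.
  ∂Q/∂x = -6*x
  ∂P/∂y = 0
  integrand = ∂Q/∂x - ∂P/∂y = -6*x.
Integrating over R: integral_0^1 integral_0^{1-x} (-6*x) dy dx = -1.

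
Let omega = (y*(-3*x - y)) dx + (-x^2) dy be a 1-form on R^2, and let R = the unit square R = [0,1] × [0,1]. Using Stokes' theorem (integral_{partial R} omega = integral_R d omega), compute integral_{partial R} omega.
integral_(partial R) omega = 3/2

Stokes: integral_partial_R omega = integral_R d omega with d omega = (∂Q/∂x - ∂P/∂y) dx ∧ dy.
  ∂Q/∂x = -2*x
  ∂P/∂y = -3*x - 2*y
  integrand = ∂Q/∂x - ∂P/∂y = x + 2*y.
Integrating over R: integral_0^1 integral_0^1 (x + 2*y) dx dy = 3/2.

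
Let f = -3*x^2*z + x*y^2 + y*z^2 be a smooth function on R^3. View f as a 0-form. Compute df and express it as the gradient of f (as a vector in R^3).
df = (-6*x*z + y^2) dx + (2*x*y + z^2) dy + (-3*x^2 + 2*y*z) dz; grad f = (-6*x*z + y^2, 2*x*y + z^2, -3*x^2 + 2*y*z)

For a 0-form f, d f = (∂f/∂x) dx + (∂f/∂y) dy + (∂f/∂z) dz. The components of the vector representation are exactly the entries of grad f in Cartesian coordinates:
  ∂f/∂x = -6*x*z + y^2
  ∂f/∂y = 2*x*y + z^2
  ∂f/∂z = -3*x^2 + 2*y*z.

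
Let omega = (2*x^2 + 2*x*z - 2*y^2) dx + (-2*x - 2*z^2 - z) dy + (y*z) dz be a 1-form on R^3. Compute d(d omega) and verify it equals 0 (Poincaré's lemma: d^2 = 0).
d(d omega) = 0

Step 1: d omega = sum_{i<j} (∂f_j/∂x_i - ∂f_i/∂x_j) dx_i ∧ dx_j:
  coeff of dx ∧ dy: 4*y - 2
  coeff of dx ∧ dz: -2*x
  coeff of dy ∧ dz: 5*z + 1
Step 2: Apply d again to each 2-form coefficient. The only possible 3-form in R^3 is dx ∧ dy ∧ dz, with coefficient
  ∂(coeff of dy∧dz)/∂x - ∂(coeff of dx∧dz)/∂y + ∂(coeff of dx∧dy)/∂z
  = ∂/∂x (5*z + 1) - ∂/∂y (-2*x) + ∂/∂z (4*y - 2).
Each of these terms simplifies to sums of mixed partials that cancel in pairs. The result is 0 (by equality of mixed partials for smooth functions — Schwarz / Clairaut).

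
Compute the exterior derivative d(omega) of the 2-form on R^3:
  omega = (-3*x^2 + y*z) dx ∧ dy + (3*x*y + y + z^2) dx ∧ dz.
d(omega) = (-3*x + y - 1) dx ∧ dy ∧ dz

For a 2-form omega = sum_{i<j} g_{ij} dx_i ∧ dx_j, the exterior derivative is
  d(omega) = sum_{i<j} d(g_{ij}) ∧ dx_i ∧ dx_j = sum_{i<j, k} (∂g_{ij}/∂x_k) dx_k ∧ dx_i ∧ dx_j.
Expand each term, using dx_k ∧ dx_i ∧ dx_j = sgn(permutation) dx_{(a)} ∧ dx_{(b)} ∧ dx_{(c)} with (a < b < c) sorted:
  d(-3*x^2 + y*z) includes (∂/∂z)(-3*x^2 + y*z) dz = (y) dz, which multiplied by dx ∧ dy gives (y) dx ∧ dy ∧ dz
  d(3*x*y + y + z^2) includes (∂/∂y)(3*x*y + y + z^2) dy = (3*x + 1) dy, which multiplied by dx ∧ dz gives (-3*x - 1) dx ∧ dy ∧ dz
Collecting like 3-forms: d(omega) = (-3*x + y - 1) dx ∧ dy ∧ dz.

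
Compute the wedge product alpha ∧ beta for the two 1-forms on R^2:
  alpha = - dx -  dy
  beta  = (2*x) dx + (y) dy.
alpha ∧ beta = (2*x - y) dx ∧ dy

Distribute the wedge, using dx_i ∧ dx_j = -dx_j ∧ dx_i and dx_i ∧ dx_i = 0. For each pair (i, j) with i < j, the coefficient of dx_i ∧ dx_j in alpha ∧ beta is (alpha_i * beta_j - alpha_j * beta_i). Collecting: alpha ∧ beta = (2*x - y) dx ∧ dy.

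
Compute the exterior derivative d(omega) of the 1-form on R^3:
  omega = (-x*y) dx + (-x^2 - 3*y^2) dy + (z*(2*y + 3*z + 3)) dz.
d(omega) = (-x) dx ∧ dy + (2*z) dy ∧ dz

For a 1-form omega = sum_i f_i dx_i, the exterior derivative is
  d(omega) = sum_{i < j} (∂f_j/∂x_i - ∂f_i/∂x_j) dx_i ∧ dx_j.
  coefficient of dx ∧ dy: ∂f_2/∂x - ∂f_1/∂y = ∂(-x^2 - 3*y^2)/∂x - ∂(-x*y)/∂y = -x
  coefficient of dy ∧ dz: ∂f_3/∂y - ∂f_2/∂z = ∂(z*(2*y + 3*z + 3))/∂y - ∂(-x^2 - 3*y^2)/∂z = 2*z
Assembling: d(omega) = (-x) dx ∧ dy + (2*z) dy ∧ dz.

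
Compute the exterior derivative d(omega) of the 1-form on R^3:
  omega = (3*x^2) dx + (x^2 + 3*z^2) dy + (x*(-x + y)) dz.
d(omega) = (2*x) dx ∧ dy + (-2*x + y) dx ∧ dz + (x - 6*z) dy ∧ dz

For a 1-form omega = sum_i f_i dx_i, the exterior derivative is
  d(omega) = sum_{i < j} (∂f_j/∂x_i - ∂f_i/∂x_j) dx_i ∧ dx_j.
  coefficient of dx ∧ dy: ∂f_2/∂x - ∂f_1/∂y = ∂(x^2 + 3*z^2)/∂x - ∂(3*x^2)/∂y = 2*x
  coefficient of dx ∧ dz: ∂f_3/∂x - ∂f_1/∂z = ∂(x*(-x + y))/∂x - ∂(3*x^2)/∂z = -2*x + y
  coefficient of dy ∧ dz: ∂f_3/∂y - ∂f_2/∂z = ∂(x*(-x + y))/∂y - ∂(x^2 + 3*z^2)/∂z = x - 6*z
Assembling: d(omega) = (2*x) dx ∧ dy + (-2*x + y) dx ∧ dz + (x - 6*z) dy ∧ dz.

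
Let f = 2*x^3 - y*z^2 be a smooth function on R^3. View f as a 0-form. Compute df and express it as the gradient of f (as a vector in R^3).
df = (6*x^2) dx + (-z^2) dy + (-2*y*z) dz; grad f = (6*x^2, -z^2, -2*y*z)

For a 0-form f, d f = (∂f/∂x) dx + (∂f/∂y) dy + (∂f/∂z) dz. The components of the vector representation are exactly the entries of grad f in Cartesian coordinates:
  ∂f/∂x = 6*x^2
  ∂f/∂y = -z^2
  ∂f/∂z = -2*y*z.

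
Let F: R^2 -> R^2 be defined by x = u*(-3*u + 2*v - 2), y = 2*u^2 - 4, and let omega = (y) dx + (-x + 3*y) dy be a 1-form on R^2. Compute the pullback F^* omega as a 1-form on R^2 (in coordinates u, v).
F^* omega = (24*u^3 - 4*u^2*v + 4*u^2 - 24*u - 8*v + 8) du + (4*u*(u^2 - 2)) dv

Using F^*(f dg) = (f ∘ F) d(g ∘ F), substitute each coordinate x_i by F_i(u, v) in f_i, and replace dx_i by d F_i = (∂F_i/∂u) du + (∂F_i/∂v) dv.
  For the x component: f_1(F) = 2*u^2 - 4; d F_1 = (-6*u + 2*v - 2) du + (2*u) dv
  For the y component: f_2(F) = 9*u^2 - 2*u*v + 2*u - 12; d F_2 = (4*u) du + (0) dv
Combining and collecting du, dv coefficients:
  coeff of du: 24*u^3 - 4*u^2*v + 4*u^2 - 24*u - 8*v + 8
  coeff of dv: 4*u*(u^2 - 2)
F^* omega = (24*u^3 - 4*u^2*v + 4*u^2 - 24*u - 8*v + 8) du + (4*u*(u^2 - 2)) dv.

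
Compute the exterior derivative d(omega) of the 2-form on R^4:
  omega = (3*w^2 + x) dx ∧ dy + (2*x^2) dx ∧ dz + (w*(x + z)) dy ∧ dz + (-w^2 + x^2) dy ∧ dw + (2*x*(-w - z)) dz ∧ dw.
d(omega) = (6*w + 2*x) dx ∧ dy ∧ dw + (w) dx ∧ dy ∧ dz + (x + z) dy ∧ dz ∧ dw + (-2*w - 2*z) dx ∧ dz ∧ dw

For a 2-form omega = sum_{i<j} g_{ij} dx_i ∧ dx_j, the exterior derivative is
  d(omega) = sum_{i<j} d(g_{ij}) ∧ dx_i ∧ dx_j = sum_{i<j, k} (∂g_{ij}/∂x_k) dx_k ∧ dx_i ∧ dx_j.
Expand each term, using dx_k ∧ dx_i ∧ dx_j = sgn(permutation) dx_{(a)} ∧ dx_{(b)} ∧ dx_{(c)} with (a < b < c) sorted:
  d(3*w^2 + x) includes (∂/∂w)(3*w^2 + x) dw = (6*w) dw, which multiplied by dx ∧ dy gives (6*w) dx ∧ dy ∧ dw
  d(w*(x + z)) includes (∂/∂x)(w*(x + z)) dx = (w) dx, which multiplied by dy ∧ dz gives (w) dx ∧ dy ∧ dz
  d(w*(x + z)) includes (∂/∂w)(w*(x + z)) dw = (x + z) dw, which multiplied by dy ∧ dz gives (x + z) dy ∧ dz ∧ dw
  d(-w^2 + x^2) includes (∂/∂x)(-w^2 + x^2) dx = (2*x) dx, which multiplied by dy ∧ dw gives (2*x) dx ∧ dy ∧ dw
  d(2*x*(-w - z)) includes (∂/∂x)(2*x*(-w - z)) dx = (-2*w - 2*z) dx, which multiplied by dz ∧ dw gives (-2*w - 2*z) dx ∧ dz ∧ dw
Collecting like 3-forms: d(omega) = (6*w + 2*x) dx ∧ dy ∧ dw + (w) dx ∧ dy ∧ dz + (x + z) dy ∧ dz ∧ dw + (-2*w - 2*z) dx ∧ dz ∧ dw.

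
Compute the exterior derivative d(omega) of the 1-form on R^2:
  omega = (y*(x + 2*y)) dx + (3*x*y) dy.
d(omega) = (-x - y) dx ∧ dy

For a 1-form omega = sum_i f_i dx_i, the exterior derivative is
  d(omega) = sum_{i < j} (∂f_j/∂x_i - ∂f_i/∂x_j) dx_i ∧ dx_j.
  coefficient of dx ∧ dy: ∂f_2/∂x - ∂f_1/∂y = ∂(3*x*y)/∂x - ∂(y*(x + 2*y))/∂y = -x - y
Assembling: d(omega) = (-x - y) dx ∧ dy.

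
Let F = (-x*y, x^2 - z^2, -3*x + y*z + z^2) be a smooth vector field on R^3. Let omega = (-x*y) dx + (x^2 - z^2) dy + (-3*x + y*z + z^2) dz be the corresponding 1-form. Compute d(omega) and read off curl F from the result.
d(omega) = (3*z) dy ∧ dz + (3) dz ∧ dx + (3*x) dx ∧ dy; curl F = (3*z, 3, 3*x)

d omega = sum_{i<j} (∂f_j/∂x_i - ∂f_i/∂x_j) dx_i ∧ dx_j. Under the identification (dy ∧ dz, dz ∧ dx, dx ∧ dy) ↔ (e_x, e_y, e_z), the coefficients are exactly the components of curl F. Compute:
  ∂R/∂y - ∂Q/∂z = (z) - (-2*z) = 3*z
  ∂P/∂z - ∂R/∂x = (0) - (-3) = 3
  ∂Q/∂x - ∂P/∂y = (2*x) - (-x) = 3*x.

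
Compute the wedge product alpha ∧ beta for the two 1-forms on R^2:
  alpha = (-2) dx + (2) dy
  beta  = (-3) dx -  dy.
alpha ∧ beta = (8) dx ∧ dy

Distribute the wedge, using dx_i ∧ dx_j = -dx_j ∧ dx_i and dx_i ∧ dx_i = 0. For each pair (i, j) with i < j, the coefficient of dx_i ∧ dx_j in alpha ∧ beta is (alpha_i * beta_j - alpha_j * beta_i). Collecting: alpha ∧ beta = (8) dx ∧ dy.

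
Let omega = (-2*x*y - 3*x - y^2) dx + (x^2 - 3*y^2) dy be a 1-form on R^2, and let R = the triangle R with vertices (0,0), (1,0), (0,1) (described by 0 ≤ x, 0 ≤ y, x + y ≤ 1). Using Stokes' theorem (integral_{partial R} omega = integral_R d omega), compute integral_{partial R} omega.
integral_(partial R) omega = 1

Stokes: integral_partial_R omega = integral_R d omega with d omega = (∂Q/∂x - ∂P/∂y) dx ∧ dy.
  ∂Q/∂x = 2*x
  ∂P/∂y = -2*x - 2*y
  integrand = ∂Q/∂x - ∂P/∂y = 4*x + 2*y.
Integrating over R: integral_0^1 integral_0^{1-x} (4*x + 2*y) dy dx = 1.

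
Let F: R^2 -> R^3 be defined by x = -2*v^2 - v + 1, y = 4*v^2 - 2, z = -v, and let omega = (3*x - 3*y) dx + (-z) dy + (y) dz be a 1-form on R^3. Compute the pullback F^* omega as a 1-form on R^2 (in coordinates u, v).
F^* omega = (72*v^3 + 34*v^2 - 33*v - 7) dv

Using F^*(f dg) = (f ∘ F) d(g ∘ F), substitute each coordinate x_i by F_i(u, v) in f_i, and replace dx_i by d F_i = (∂F_i/∂u) du + (∂F_i/∂v) dv.
  For the x component: f_1(F) = -18*v^2 - 3*v + 9; d F_1 = (0) du + (-4*v - 1) dv
  For the y component: f_2(F) = v; d F_2 = (0) du + (8*v) dv
  For the z component: f_3(F) = 4*v^2 - 2; d F_3 = (0) du + (-1) dv
Combining and collecting du, dv coefficients:
  coeff of du: 0
  coeff of dv: 72*v^3 + 34*v^2 - 33*v - 7
F^* omega = (72*v^3 + 34*v^2 - 33*v - 7) dv.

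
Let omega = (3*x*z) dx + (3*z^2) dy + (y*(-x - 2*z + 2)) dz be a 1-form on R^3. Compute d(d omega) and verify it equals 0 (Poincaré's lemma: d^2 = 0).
d(d omega) = 0

Step 1: d omega = sum_{i<j} (∂f_j/∂x_i - ∂f_i/∂x_j) dx_i ∧ dx_j:
  coeff of dx ∧ dy: 0
  coeff of dx ∧ dz: -3*x - y
  coeff of dy ∧ dz: -x - 8*z + 2
Step 2: Apply d again to each 2-form coefficient. The only possible 3-form in R^3 is dx ∧ dy ∧ dz, with coefficient
  ∂(coeff of dy∧dz)/∂x - ∂(coeff of dx∧dz)/∂y + ∂(coeff of dx∧dy)/∂z
  = ∂/∂x (-x - 8*z + 2) - ∂/∂y (-3*x - y) + ∂/∂z (0).
Each of these terms simplifies to sums of mixed partials that cancel in pairs. The result is 0 (by equality of mixed partials for smooth functions — Schwarz / Clairaut).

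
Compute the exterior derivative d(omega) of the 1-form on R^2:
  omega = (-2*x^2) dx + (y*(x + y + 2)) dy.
d(omega) = (y) dx ∧ dy

For a 1-form omega = sum_i f_i dx_i, the exterior derivative is
  d(omega) = sum_{i < j} (∂f_j/∂x_i - ∂f_i/∂x_j) dx_i ∧ dx_j.
  coefficient of dx ∧ dy: ∂f_2/∂x - ∂f_1/∂y = ∂(y*(x + y + 2))/∂x - ∂(-2*x^2)/∂y = y
Assembling: d(omega) = (y) dx ∧ dy.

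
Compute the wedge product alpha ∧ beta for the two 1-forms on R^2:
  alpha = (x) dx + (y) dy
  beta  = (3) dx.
alpha ∧ beta = (-3*y) dx ∧ dy

Distribute the wedge, using dx_i ∧ dx_j = -dx_j ∧ dx_i and dx_i ∧ dx_i = 0. For each pair (i, j) with i < j, the coefficient of dx_i ∧ dx_j in alpha ∧ beta is (alpha_i * beta_j - alpha_j * beta_i). Collecting: alpha ∧ beta = (-3*y) dx ∧ dy.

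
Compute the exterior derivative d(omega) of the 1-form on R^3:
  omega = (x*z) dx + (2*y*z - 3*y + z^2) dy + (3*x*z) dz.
d(omega) = (-x + 3*z) dx ∧ dz + (-2*y - 2*z) dy ∧ dz

For a 1-form omega = sum_i f_i dx_i, the exterior derivative is
  d(omega) = sum_{i < j} (∂f_j/∂x_i - ∂f_i/∂x_j) dx_i ∧ dx_j.
  coefficient of dx ∧ dz: ∂f_3/∂x - ∂f_1/∂z = ∂(3*x*z)/∂x - ∂(x*z)/∂z = -x + 3*z
  coefficient of dy ∧ dz: ∂f_3/∂y - ∂f_2/∂z = ∂(3*x*z)/∂y - ∂(2*y*z - 3*y + z^2)/∂z = -2*y - 2*z
Assembling: d(omega) = (-x + 3*z) dx ∧ dz + (-2*y - 2*z) dy ∧ dz.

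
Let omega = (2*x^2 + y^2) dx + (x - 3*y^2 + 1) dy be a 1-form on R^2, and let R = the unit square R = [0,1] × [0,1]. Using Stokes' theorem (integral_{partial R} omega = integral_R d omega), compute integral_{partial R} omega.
integral_(partial R) omega = 0

Stokes: integral_partial_R omega = integral_R d omega with d omega = (∂Q/∂x - ∂P/∂y) dx ∧ dy.
  ∂Q/∂x = 1
  ∂P/∂y = 2*y
  integrand = ∂Q/∂x - ∂P/∂y = 1 - 2*y.
Integrating over R: integral_0^1 integral_0^1 (1 - 2*y) dx dy = 0.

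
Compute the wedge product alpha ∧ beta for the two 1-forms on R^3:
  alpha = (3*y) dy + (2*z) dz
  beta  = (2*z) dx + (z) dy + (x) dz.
alpha ∧ beta = (-6*y*z) dx ∧ dy + (3*x*y - 2*z^2) dy ∧ dz + (-4*z^2) dx ∧ dz

Distribute the wedge, using dx_i ∧ dx_j = -dx_j ∧ dx_i and dx_i ∧ dx_i = 0. For each pair (i, j) with i < j, the coefficient of dx_i ∧ dx_j in alpha ∧ beta is (alpha_i * beta_j - alpha_j * beta_i). Collecting: alpha ∧ beta = (-6*y*z) dx ∧ dy + (3*x*y - 2*z^2) dy ∧ dz + (-4*z^2) dx ∧ dz.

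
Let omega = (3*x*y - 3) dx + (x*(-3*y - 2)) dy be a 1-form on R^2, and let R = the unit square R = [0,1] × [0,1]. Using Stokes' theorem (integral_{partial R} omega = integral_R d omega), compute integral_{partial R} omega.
integral_(partial R) omega = -5

Stokes: integral_partial_R omega = integral_R d omega with d omega = (∂Q/∂x - ∂P/∂y) dx ∧ dy.
  ∂Q/∂x = -3*y - 2
  ∂P/∂y = 3*x
  integrand = ∂Q/∂x - ∂P/∂y = -3*x - 3*y - 2.
Integrating over R: integral_0^1 integral_0^1 (-3*x - 3*y - 2) dx dy = -5.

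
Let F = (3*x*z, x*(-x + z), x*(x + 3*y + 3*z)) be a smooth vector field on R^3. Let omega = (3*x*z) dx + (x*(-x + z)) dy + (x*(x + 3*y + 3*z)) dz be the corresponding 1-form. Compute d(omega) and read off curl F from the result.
d(omega) = (2*x) dy ∧ dz + (x - 3*y - 3*z) dz ∧ dx + (-2*x + z) dx ∧ dy; curl F = (2*x, x - 3*y - 3*z, -2*x + z)

d omega = sum_{i<j} (∂f_j/∂x_i - ∂f_i/∂x_j) dx_i ∧ dx_j. Under the identification (dy ∧ dz, dz ∧ dx, dx ∧ dy) ↔ (e_x, e_y, e_z), the coefficients are exactly the components of curl F. Compute:
  ∂R/∂y - ∂Q/∂z = (3*x) - (x) = 2*x
  ∂P/∂z - ∂R/∂x = (3*x) - (2*x + 3*y + 3*z) = x - 3*y - 3*z
  ∂Q/∂x - ∂P/∂y = (-2*x + z) - (0) = -2*x + z.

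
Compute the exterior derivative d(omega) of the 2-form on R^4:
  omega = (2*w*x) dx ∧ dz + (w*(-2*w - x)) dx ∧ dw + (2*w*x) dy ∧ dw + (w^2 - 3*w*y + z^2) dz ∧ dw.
d(omega) = (2*x) dx ∧ dz ∧ dw + (2*w) dx ∧ dy ∧ dw + (-3*w) dy ∧ dz ∧ dw

For a 2-form omega = sum_{i<j} g_{ij} dx_i ∧ dx_j, the exterior derivative is
  d(omega) = sum_{i<j} d(g_{ij}) ∧ dx_i ∧ dx_j = sum_{i<j, k} (∂g_{ij}/∂x_k) dx_k ∧ dx_i ∧ dx_j.
Expand each term, using dx_k ∧ dx_i ∧ dx_j = sgn(permutation) dx_{(a)} ∧ dx_{(b)} ∧ dx_{(c)} with (a < b < c) sorted:
  d(2*w*x) includes (∂/∂w)(2*w*x) dw = (2*x) dw, which multiplied by dx ∧ dz gives (2*x) dx ∧ dz ∧ dw
  d(2*w*x) includes (∂/∂x)(2*w*x) dx = (2*w) dx, which multiplied by dy ∧ dw gives (2*w) dx ∧ dy ∧ dw
  d(w^2 - 3*w*y + z^2) includes (∂/∂y)(w^2 - 3*w*y + z^2) dy = (-3*w) dy, which multiplied by dz ∧ dw gives (-3*w) dy ∧ dz ∧ dw
Collecting like 3-forms: d(omega) = (2*x) dx ∧ dz ∧ dw + (2*w) dx ∧ dy ∧ dw + (-3*w) dy ∧ dz ∧ dw.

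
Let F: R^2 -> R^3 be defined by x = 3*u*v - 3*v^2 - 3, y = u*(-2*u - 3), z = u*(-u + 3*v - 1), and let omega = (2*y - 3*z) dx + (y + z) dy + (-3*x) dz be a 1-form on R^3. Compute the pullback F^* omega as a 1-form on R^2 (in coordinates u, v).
F^* omega = (12*u^3 + 3*u^2*v + 25*u^2 - 72*u*v^2 - 9*u*v - 6*u + 27*v^3 - 9*v^2 + 27*v - 9) du + (3*u*(-u^2 - 16*u*v - 3*u + 27*v^2 + 6*v + 9)) dv

Using F^*(f dg) = (f ∘ F) d(g ∘ F), substitute each coordinate x_i by F_i(u, v) in f_i, and replace dx_i by d F_i = (∂F_i/∂u) du + (∂F_i/∂v) dv.
  For the x component: f_1(F) = u*(-u - 9*v - 3); d F_1 = (3*v) du + (3*u - 6*v) dv
  For the y component: f_2(F) = u*(-3*u + 3*v - 4); d F_2 = (-4*u - 3) du + (0) dv
  For the z component: f_3(F) = -9*u*v + 9*v^2 + 9; d F_3 = (-2*u + 3*v - 1) du + (3*u) dv
Combining and collecting du, dv coefficients:
  coeff of du: 12*u^3 + 3*u^2*v + 25*u^2 - 72*u*v^2 - 9*u*v - 6*u + 27*v^3 - 9*v^2 + 27*v - 9
  coeff of dv: 3*u*(-u^2 - 16*u*v - 3*u + 27*v^2 + 6*v + 9)
F^* omega = (12*u^3 + 3*u^2*v + 25*u^2 - 72*u*v^2 - 9*u*v - 6*u + 27*v^3 - 9*v^2 + 27*v - 9) du + (3*u*(-u^2 - 16*u*v - 3*u + 27*v^2 + 6*v + 9)) dv.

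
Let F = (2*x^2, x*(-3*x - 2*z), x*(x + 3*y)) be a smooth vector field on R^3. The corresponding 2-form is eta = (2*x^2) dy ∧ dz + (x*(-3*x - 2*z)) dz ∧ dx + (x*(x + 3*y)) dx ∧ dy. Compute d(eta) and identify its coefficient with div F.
d(eta) = (4*x) dx ∧ dy ∧ dz; div F = 4*x

For a 2-form in R^3 of the form above, applying d gives a 3-form with coefficient ∂P/∂x + ∂Q/∂y + ∂R/∂z:
  ∂P/∂x = 4*x
  ∂Q/∂y = 0
  ∂R/∂z = 0
Sum = 4*x, which is exactly div F.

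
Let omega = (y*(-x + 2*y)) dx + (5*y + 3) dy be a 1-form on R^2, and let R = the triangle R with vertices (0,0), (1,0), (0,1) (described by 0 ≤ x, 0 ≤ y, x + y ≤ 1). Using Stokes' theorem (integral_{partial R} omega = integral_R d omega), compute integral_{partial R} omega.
integral_(partial R) omega = -1/2

Stokes: integral_partial_R omega = integral_R d omega with d omega = (∂Q/∂x - ∂P/∂y) dx ∧ dy.
  ∂Q/∂x = 0
  ∂P/∂y = -x + 4*y
  integrand = ∂Q/∂x - ∂P/∂y = x - 4*y.
Integrating over R: integral_0^1 integral_0^{1-x} (x - 4*y) dy dx = -1/2.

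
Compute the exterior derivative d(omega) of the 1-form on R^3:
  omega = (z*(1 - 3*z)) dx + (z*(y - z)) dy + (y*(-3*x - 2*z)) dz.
d(omega) = (-3*y + 6*z - 1) dx ∧ dz + (-3*x - y) dy ∧ dz

For a 1-form omega = sum_i f_i dx_i, the exterior derivative is
  d(omega) = sum_{i < j} (∂f_j/∂x_i - ∂f_i/∂x_j) dx_i ∧ dx_j.
  coefficient of dx ∧ dz: ∂f_3/∂x - ∂f_1/∂z = ∂(y*(-3*x - 2*z))/∂x - ∂(z*(1 - 3*z))/∂z = -3*y + 6*z - 1
  coefficient of dy ∧ dz: ∂f_3/∂y - ∂f_2/∂z = ∂(y*(-3*x - 2*z))/∂y - ∂(z*(y - z))/∂z = -3*x - y
Assembling: d(omega) = (-3*y + 6*z - 1) dx ∧ dz + (-3*x - y) dy ∧ dz.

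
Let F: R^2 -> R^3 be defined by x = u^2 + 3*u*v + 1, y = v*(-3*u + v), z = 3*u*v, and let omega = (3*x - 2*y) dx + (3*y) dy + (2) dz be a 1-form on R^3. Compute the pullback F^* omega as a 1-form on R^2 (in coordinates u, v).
F^* omega = (6*u^3 + 39*u^2*v + 68*u*v^2 + 6*u - 15*v^3 + 15*v) du + (9*u^3 + 72*u^2*v - 33*u*v^2 + 15*u + 6*v^3) dv

Using F^*(f dg) = (f ∘ F) d(g ∘ F), substitute each coordinate x_i by F_i(u, v) in f_i, and replace dx_i by d F_i = (∂F_i/∂u) du + (∂F_i/∂v) dv.
  For the x component: f_1(F) = 3*u^2 + 15*u*v - 2*v^2 + 3; d F_1 = (2*u + 3*v) du + (3*u) dv
  For the y component: f_2(F) = 3*v*(-3*u + v); d F_2 = (-3*v) du + (-3*u + 2*v) dv
  For the z component: f_3(F) = 2; d F_3 = (3*v) du + (3*u) dv
Combining and collecting du, dv coefficients:
  coeff of du: 6*u^3 + 39*u^2*v + 68*u*v^2 + 6*u - 15*v^3 + 15*v
  coeff of dv: 9*u^3 + 72*u^2*v - 33*u*v^2 + 15*u + 6*v^3
F^* omega = (6*u^3 + 39*u^2*v + 68*u*v^2 + 6*u - 15*v^3 + 15*v) du + (9*u^3 + 72*u^2*v - 33*u*v^2 + 15*u + 6*v^3) dv.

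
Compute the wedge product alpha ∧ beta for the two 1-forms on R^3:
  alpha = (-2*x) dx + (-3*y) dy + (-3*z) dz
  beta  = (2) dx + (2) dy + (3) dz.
alpha ∧ beta = (-4*x + 6*y) dx ∧ dy + (-6*x + 6*z) dx ∧ dz + (-9*y + 6*z) dy ∧ dz

Distribute the wedge, using dx_i ∧ dx_j = -dx_j ∧ dx_i and dx_i ∧ dx_i = 0. For each pair (i, j) with i < j, the coefficient of dx_i ∧ dx_j in alpha ∧ beta is (alpha_i * beta_j - alpha_j * beta_i). Collecting: alpha ∧ beta = (-4*x + 6*y) dx ∧ dy + (-6*x + 6*z) dx ∧ dz + (-9*y + 6*z) dy ∧ dz.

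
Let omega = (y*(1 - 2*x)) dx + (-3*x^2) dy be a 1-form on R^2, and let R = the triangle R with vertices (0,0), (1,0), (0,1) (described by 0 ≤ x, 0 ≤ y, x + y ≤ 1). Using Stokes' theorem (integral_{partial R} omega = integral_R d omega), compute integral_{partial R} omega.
integral_(partial R) omega = -7/6

Stokes: integral_partial_R omega = integral_R d omega with d omega = (∂Q/∂x - ∂P/∂y) dx ∧ dy.
  ∂Q/∂x = -6*x
  ∂P/∂y = 1 - 2*x
  integrand = ∂Q/∂x - ∂P/∂y = -4*x - 1.
Integrating over R: integral_0^1 integral_0^{1-x} (-4*x - 1) dy dx = -7/6.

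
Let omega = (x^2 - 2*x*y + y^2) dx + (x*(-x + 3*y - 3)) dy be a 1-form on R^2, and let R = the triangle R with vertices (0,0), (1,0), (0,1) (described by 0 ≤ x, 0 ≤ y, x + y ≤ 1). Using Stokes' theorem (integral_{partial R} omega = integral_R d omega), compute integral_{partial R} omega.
integral_(partial R) omega = -4/3

Stokes: integral_partial_R omega = integral_R d omega with d omega = (∂Q/∂x - ∂P/∂y) dx ∧ dy.
  ∂Q/∂x = -2*x + 3*y - 3
  ∂P/∂y = -2*x + 2*y
  integrand = ∂Q/∂x - ∂P/∂y = y - 3.
Integrating over R: integral_0^1 integral_0^{1-x} (y - 3) dy dx = -4/3.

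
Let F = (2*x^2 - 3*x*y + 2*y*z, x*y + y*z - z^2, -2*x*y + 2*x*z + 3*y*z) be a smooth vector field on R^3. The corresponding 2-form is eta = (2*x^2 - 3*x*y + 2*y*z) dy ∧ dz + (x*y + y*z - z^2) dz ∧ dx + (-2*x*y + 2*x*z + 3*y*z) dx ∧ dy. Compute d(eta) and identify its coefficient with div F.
d(eta) = (7*x + z) dx ∧ dy ∧ dz; div F = 7*x + z

For a 2-form in R^3 of the form above, applying d gives a 3-form with coefficient ∂P/∂x + ∂Q/∂y + ∂R/∂z:
  ∂P/∂x = 4*x - 3*y
  ∂Q/∂y = x + z
  ∂R/∂z = 2*x + 3*y
Sum = 7*x + z, which is exactly div F.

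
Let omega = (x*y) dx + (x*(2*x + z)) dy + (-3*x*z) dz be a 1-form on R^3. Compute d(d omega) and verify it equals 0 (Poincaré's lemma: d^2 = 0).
d(d omega) = 0

Step 1: d omega = sum_{i<j} (∂f_j/∂x_i - ∂f_i/∂x_j) dx_i ∧ dx_j:
  coeff of dx ∧ dy: 3*x + z
  coeff of dx ∧ dz: -3*z
  coeff of dy ∧ dz: -x
Step 2: Apply d again to each 2-form coefficient. The only possible 3-form in R^3 is dx ∧ dy ∧ dz, with coefficient
  ∂(coeff of dy∧dz)/∂x - ∂(coeff of dx∧dz)/∂y + ∂(coeff of dx∧dy)/∂z
  = ∂/∂x (-x) - ∂/∂y (-3*z) + ∂/∂z (3*x + z).
Each of these terms simplifies to sums of mixed partials that cancel in pairs. The result is 0 (by equality of mixed partials for smooth functions — Schwarz / Clairaut).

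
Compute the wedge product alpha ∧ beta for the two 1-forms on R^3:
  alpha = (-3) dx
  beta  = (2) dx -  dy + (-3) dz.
alpha ∧ beta = (3) dx ∧ dy + (9) dx ∧ dz

Distribute the wedge, using dx_i ∧ dx_j = -dx_j ∧ dx_i and dx_i ∧ dx_i = 0. For each pair (i, j) with i < j, the coefficient of dx_i ∧ dx_j in alpha ∧ beta is (alpha_i * beta_j - alpha_j * beta_i). Collecting: alpha ∧ beta = (3) dx ∧ dy + (9) dx ∧ dz.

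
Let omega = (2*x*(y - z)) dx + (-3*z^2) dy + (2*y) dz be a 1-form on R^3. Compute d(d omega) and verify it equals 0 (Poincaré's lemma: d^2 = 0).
d(d omega) = 0

Step 1: d omega = sum_{i<j} (∂f_j/∂x_i - ∂f_i/∂x_j) dx_i ∧ dx_j:
  coeff of dx ∧ dy: -2*x
  coeff of dx ∧ dz: 2*x
  coeff of dy ∧ dz: 6*z + 2
Step 2: Apply d again to each 2-form coefficient. The only possible 3-form in R^3 is dx ∧ dy ∧ dz, with coefficient
  ∂(coeff of dy∧dz)/∂x - ∂(coeff of dx∧dz)/∂y + ∂(coeff of dx∧dy)/∂z
  = ∂/∂x (6*z + 2) - ∂/∂y (2*x) + ∂/∂z (-2*x).
Each of these terms simplifies to sums of mixed partials that cancel in pairs. The result is 0 (by equality of mixed partials for smooth functions — Schwarz / Clairaut).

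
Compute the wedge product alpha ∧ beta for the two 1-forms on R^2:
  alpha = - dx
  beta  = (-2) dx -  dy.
alpha ∧ beta = (1) dx ∧ dy

Distribute the wedge, using dx_i ∧ dx_j = -dx_j ∧ dx_i and dx_i ∧ dx_i = 0. For each pair (i, j) with i < j, the coefficient of dx_i ∧ dx_j in alpha ∧ beta is (alpha_i * beta_j - alpha_j * beta_i). Collecting: alpha ∧ beta = (1) dx ∧ dy.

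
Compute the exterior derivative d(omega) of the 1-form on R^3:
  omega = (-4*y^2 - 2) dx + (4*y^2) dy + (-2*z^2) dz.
d(omega) = (8*y) dx ∧ dy

For a 1-form omega = sum_i f_i dx_i, the exterior derivative is
  d(omega) = sum_{i < j} (∂f_j/∂x_i - ∂f_i/∂x_j) dx_i ∧ dx_j.
  coefficient of dx ∧ dy: ∂f_2/∂x - ∂f_1/∂y = ∂(4*y^2)/∂x - ∂(-4*y^2 - 2)/∂y = 8*y
Assembling: d(omega) = (8*y) dx ∧ dy.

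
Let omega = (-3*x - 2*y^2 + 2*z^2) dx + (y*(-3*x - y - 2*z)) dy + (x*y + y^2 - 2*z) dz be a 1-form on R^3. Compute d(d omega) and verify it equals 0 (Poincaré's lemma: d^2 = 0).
d(d omega) = 0

Step 1: d omega = sum_{i<j} (∂f_j/∂x_i - ∂f_i/∂x_j) dx_i ∧ dx_j:
  coeff of dx ∧ dy: y
  coeff of dx ∧ dz: y - 4*z
  coeff of dy ∧ dz: x + 4*y
Step 2: Apply d again to each 2-form coefficient. The only possible 3-form in R^3 is dx ∧ dy ∧ dz, with coefficient
  ∂(coeff of dy∧dz)/∂x - ∂(coeff of dx∧dz)/∂y + ∂(coeff of dx∧dy)/∂z
  = ∂/∂x (x + 4*y) - ∂/∂y (y - 4*z) + ∂/∂z (y).
Each of these terms simplifies to sums of mixed partials that cancel in pairs. The result is 0 (by equality of mixed partials for smooth functions — Schwarz / Clairaut).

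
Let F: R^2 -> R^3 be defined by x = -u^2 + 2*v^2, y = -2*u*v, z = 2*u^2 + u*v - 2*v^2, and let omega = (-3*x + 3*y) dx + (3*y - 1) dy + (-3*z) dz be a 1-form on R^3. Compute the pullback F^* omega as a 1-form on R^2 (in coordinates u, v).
F^* omega = (-30*u^3 - 6*u^2*v + 45*u*v^2 + 6*v^3 + 2*v) du + (-6*u^3 + 45*u^2*v - 6*u*v^2 + 2*u - 48*v^3) dv

Using F^*(f dg) = (f ∘ F) d(g ∘ F), substitute each coordinate x_i by F_i(u, v) in f_i, and replace dx_i by d F_i = (∂F_i/∂u) du + (∂F_i/∂v) dv.
  For the x component: f_1(F) = 3*u^2 - 6*u*v - 6*v^2; d F_1 = (-2*u) du + (4*v) dv
  For the y component: f_2(F) = -6*u*v - 1; d F_2 = (-2*v) du + (-2*u) dv
  For the z component: f_3(F) = -6*u^2 - 3*u*v + 6*v^2; d F_3 = (4*u + v) du + (u - 4*v) dv
Combining and collecting du, dv coefficients:
  coeff of du: -30*u^3 - 6*u^2*v + 45*u*v^2 + 6*v^3 + 2*v
  coeff of dv: -6*u^3 + 45*u^2*v - 6*u*v^2 + 2*u - 48*v^3
F^* omega = (-30*u^3 - 6*u^2*v + 45*u*v^2 + 6*v^3 + 2*v) du + (-6*u^3 + 45*u^2*v - 6*u*v^2 + 2*u - 48*v^3) dv.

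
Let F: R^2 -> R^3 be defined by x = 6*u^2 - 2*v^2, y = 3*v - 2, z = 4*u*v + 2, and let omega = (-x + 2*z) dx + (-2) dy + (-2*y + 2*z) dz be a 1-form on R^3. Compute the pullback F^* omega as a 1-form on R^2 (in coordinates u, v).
F^* omega = (-72*u^3 + 96*u^2*v + 56*u*v^2 + 48*u - 24*v^2 + 32*v) du + (56*u^2*v - 32*u*v^2 - 24*u*v + 32*u - 8*v^3 - 16*v - 6) dv

Using F^*(f dg) = (f ∘ F) d(g ∘ F), substitute each coordinate x_i by F_i(u, v) in f_i, and replace dx_i by d F_i = (∂F_i/∂u) du + (∂F_i/∂v) dv.
  For the x component: f_1(F) = -6*u^2 + 8*u*v + 2*v^2 + 4; d F_1 = (12*u) du + (-4*v) dv
  For the y component: f_2(F) = -2; d F_2 = (0) du + (3) dv
  For the z component: f_3(F) = 8*u*v - 6*v + 8; d F_3 = (4*v) du + (4*u) dv
Combining and collecting du, dv coefficients:
  coeff of du: -72*u^3 + 96*u^2*v + 56*u*v^2 + 48*u - 24*v^2 + 32*v
  coeff of dv: 56*u^2*v - 32*u*v^2 - 24*u*v + 32*u - 8*v^3 - 16*v - 6
F^* omega = (-72*u^3 + 96*u^2*v + 56*u*v^2 + 48*u - 24*v^2 + 32*v) du + (56*u^2*v - 32*u*v^2 - 24*u*v + 32*u - 8*v^3 - 16*v - 6) dv.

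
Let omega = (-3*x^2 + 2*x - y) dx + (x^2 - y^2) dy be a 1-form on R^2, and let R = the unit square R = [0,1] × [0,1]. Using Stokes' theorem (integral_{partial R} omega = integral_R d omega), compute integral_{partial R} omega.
integral_(partial R) omega = 2

Stokes: integral_partial_R omega = integral_R d omega with d omega = (∂Q/∂x - ∂P/∂y) dx ∧ dy.
  ∂Q/∂x = 2*x
  ∂P/∂y = -1
  integrand = ∂Q/∂x - ∂P/∂y = 2*x + 1.
Integrating over R: integral_0^1 integral_0^1 (2*x + 1) dx dy = 2.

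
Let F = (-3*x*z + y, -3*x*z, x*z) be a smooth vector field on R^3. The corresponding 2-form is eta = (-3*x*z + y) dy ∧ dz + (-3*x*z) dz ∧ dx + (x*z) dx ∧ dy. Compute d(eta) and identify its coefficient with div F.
d(eta) = (x - 3*z) dx ∧ dy ∧ dz; div F = x - 3*z

For a 2-form in R^3 of the form above, applying d gives a 3-form with coefficient ∂P/∂x + ∂Q/∂y + ∂R/∂z:
  ∂P/∂x = -3*z
  ∂Q/∂y = 0
  ∂R/∂z = x
Sum = x - 3*z, which is exactly div F.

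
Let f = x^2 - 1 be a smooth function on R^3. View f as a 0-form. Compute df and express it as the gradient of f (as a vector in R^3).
df = (2*x) dx + (0) dy + (0) dz; grad f = (2*x, 0, 0)

For a 0-form f, d f = (∂f/∂x) dx + (∂f/∂y) dy + (∂f/∂z) dz. The components of the vector representation are exactly the entries of grad f in Cartesian coordinates:
  ∂f/∂x = 2*x
  ∂f/∂y = 0
  ∂f/∂z = 0.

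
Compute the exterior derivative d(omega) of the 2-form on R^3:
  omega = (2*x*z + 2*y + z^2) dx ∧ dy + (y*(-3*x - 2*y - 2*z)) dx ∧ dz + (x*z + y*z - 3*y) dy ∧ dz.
d(omega) = (5*x + 4*y + 5*z) dx ∧ dy ∧ dz

For a 2-form omega = sum_{i<j} g_{ij} dx_i ∧ dx_j, the exterior derivative is
  d(omega) = sum_{i<j} d(g_{ij}) ∧ dx_i ∧ dx_j = sum_{i<j, k} (∂g_{ij}/∂x_k) dx_k ∧ dx_i ∧ dx_j.
Expand each term, using dx_k ∧ dx_i ∧ dx_j = sgn(permutation) dx_{(a)} ∧ dx_{(b)} ∧ dx_{(c)} with (a < b < c) sorted:
  d(2*x*z + 2*y + z^2) includes (∂/∂z)(2*x*z + 2*y + z^2) dz = (2*x + 2*z) dz, which multiplied by dx ∧ dy gives (2*x + 2*z) dx ∧ dy ∧ dz
  d(y*(-3*x - 2*y - 2*z)) includes (∂/∂y)(y*(-3*x - 2*y - 2*z)) dy = (-3*x - 4*y - 2*z) dy, which multiplied by dx ∧ dz gives (3*x + 4*y + 2*z) dx ∧ dy ∧ dz
  d(x*z + y*z - 3*y) includes (∂/∂x)(x*z + y*z - 3*y) dx = (z) dx, which multiplied by dy ∧ dz gives (z) dx ∧ dy ∧ dz
Collecting like 3-forms: d(omega) = (5*x + 4*y + 5*z) dx ∧ dy ∧ dz.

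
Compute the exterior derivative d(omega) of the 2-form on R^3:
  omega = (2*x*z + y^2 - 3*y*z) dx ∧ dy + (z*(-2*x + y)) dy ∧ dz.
d(omega) = (2*x - 3*y - 2*z) dx ∧ dy ∧ dz

For a 2-form omega = sum_{i<j} g_{ij} dx_i ∧ dx_j, the exterior derivative is
  d(omega) = sum_{i<j} d(g_{ij}) ∧ dx_i ∧ dx_j = sum_{i<j, k} (∂g_{ij}/∂x_k) dx_k ∧ dx_i ∧ dx_j.
Expand each term, using dx_k ∧ dx_i ∧ dx_j = sgn(permutation) dx_{(a)} ∧ dx_{(b)} ∧ dx_{(c)} with (a < b < c) sorted:
  d(2*x*z + y^2 - 3*y*z) includes (∂/∂z)(2*x*z + y^2 - 3*y*z) dz = (2*x - 3*y) dz, which multiplied by dx ∧ dy gives (2*x - 3*y) dx ∧ dy ∧ dz
  d(z*(-2*x + y)) includes (∂/∂x)(z*(-2*x + y)) dx = (-2*z) dx, which multiplied by dy ∧ dz gives (-2*z) dx ∧ dy ∧ dz
Collecting like 3-forms: d(omega) = (2*x - 3*y - 2*z) dx ∧ dy ∧ dz.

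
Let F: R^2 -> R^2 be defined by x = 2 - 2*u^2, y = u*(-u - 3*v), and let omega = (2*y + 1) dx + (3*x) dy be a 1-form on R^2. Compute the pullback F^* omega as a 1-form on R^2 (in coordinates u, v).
F^* omega = (20*u^3 + 42*u^2*v - 16*u - 18*v) du + (18*u*(u^2 - 1)) dv

Using F^*(f dg) = (f ∘ F) d(g ∘ F), substitute each coordinate x_i by F_i(u, v) in f_i, and replace dx_i by d F_i = (∂F_i/∂u) du + (∂F_i/∂v) dv.
  For the x component: f_1(F) = -2*u^2 - 6*u*v + 1; d F_1 = (-4*u) du + (0) dv
  For the y component: f_2(F) = 6 - 6*u^2; d F_2 = (-2*u - 3*v) du + (-3*u) dv
Combining and collecting du, dv coefficients:
  coeff of du: 20*u^3 + 42*u^2*v - 16*u - 18*v
  coeff of dv: 18*u*(u^2 - 1)
F^* omega = (20*u^3 + 42*u^2*v - 16*u - 18*v) du + (18*u*(u^2 - 1)) dv.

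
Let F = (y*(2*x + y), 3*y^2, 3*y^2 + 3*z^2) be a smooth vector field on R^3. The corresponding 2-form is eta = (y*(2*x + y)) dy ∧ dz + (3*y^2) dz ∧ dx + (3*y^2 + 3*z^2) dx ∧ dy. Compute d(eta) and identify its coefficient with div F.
d(eta) = (8*y + 6*z) dx ∧ dy ∧ dz; div F = 8*y + 6*z

For a 2-form in R^3 of the form above, applying d gives a 3-form with coefficient ∂P/∂x + ∂Q/∂y + ∂R/∂z:
  ∂P/∂x = 2*y
  ∂Q/∂y = 6*y
  ∂R/∂z = 6*z
Sum = 8*y + 6*z, which is exactly div F.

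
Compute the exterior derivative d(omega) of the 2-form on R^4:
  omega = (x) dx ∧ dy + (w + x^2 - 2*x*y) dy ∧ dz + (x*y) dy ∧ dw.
d(omega) = (2*x - 2*y) dx ∧ dy ∧ dz + (1) dy ∧ dz ∧ dw + (y) dx ∧ dy ∧ dw

For a 2-form omega = sum_{i<j} g_{ij} dx_i ∧ dx_j, the exterior derivative is
  d(omega) = sum_{i<j} d(g_{ij}) ∧ dx_i ∧ dx_j = sum_{i<j, k} (∂g_{ij}/∂x_k) dx_k ∧ dx_i ∧ dx_j.
Expand each term, using dx_k ∧ dx_i ∧ dx_j = sgn(permutation) dx_{(a)} ∧ dx_{(b)} ∧ dx_{(c)} with (a < b < c) sorted:
  d(w + x^2 - 2*x*y) includes (∂/∂x)(w + x^2 - 2*x*y) dx = (2*x - 2*y) dx, which multiplied by dy ∧ dz gives (2*x - 2*y) dx ∧ dy ∧ dz
  d(w + x^2 - 2*x*y) includes (∂/∂w)(w + x^2 - 2*x*y) dw = (1) dw, which multiplied by dy ∧ dz gives (1) dy ∧ dz ∧ dw
  d(x*y) includes (∂/∂x)(x*y) dx = (y) dx, which multiplied by dy ∧ dw gives (y) dx ∧ dy ∧ dw
Collecting like 3-forms: d(omega) = (2*x - 2*y) dx ∧ dy ∧ dz + (1) dy ∧ dz ∧ dw + (y) dx ∧ dy ∧ dw.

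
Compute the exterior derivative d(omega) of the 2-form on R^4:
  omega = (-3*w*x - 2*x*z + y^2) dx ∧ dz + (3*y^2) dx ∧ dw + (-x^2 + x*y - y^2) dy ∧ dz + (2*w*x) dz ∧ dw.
d(omega) = (-2*x - y) dx ∧ dy ∧ dz + (2*w - 3*x) dx ∧ dz ∧ dw + (-6*y) dx ∧ dy ∧ dw

For a 2-form omega = sum_{i<j} g_{ij} dx_i ∧ dx_j, the exterior derivative is
  d(omega) = sum_{i<j} d(g_{ij}) ∧ dx_i ∧ dx_j = sum_{i<j, k} (∂g_{ij}/∂x_k) dx_k ∧ dx_i ∧ dx_j.
Expand each term, using dx_k ∧ dx_i ∧ dx_j = sgn(permutation) dx_{(a)} ∧ dx_{(b)} ∧ dx_{(c)} with (a < b < c) sorted:
  d(-3*w*x - 2*x*z + y^2) includes (∂/∂y)(-3*w*x - 2*x*z + y^2) dy = (2*y) dy, which multiplied by dx ∧ dz gives (-2*y) dx ∧ dy ∧ dz
  d(-3*w*x - 2*x*z + y^2) includes (∂/∂w)(-3*w*x - 2*x*z + y^2) dw = (-3*x) dw, which multiplied by dx ∧ dz gives (-3*x) dx ∧ dz ∧ dw
  d(3*y^2) includes (∂/∂y)(3*y^2) dy = (6*y) dy, which multiplied by dx ∧ dw gives (-6*y) dx ∧ dy ∧ dw
  d(-x^2 + x*y - y^2) includes (∂/∂x)(-x^2 + x*y - y^2) dx = (-2*x + y) dx, which multiplied by dy ∧ dz gives (-2*x + y) dx ∧ dy ∧ dz
  d(2*w*x) includes (∂/∂x)(2*w*x) dx = (2*w) dx, which multiplied by dz ∧ dw gives (2*w) dx ∧ dz ∧ dw
Collecting like 3-forms: d(omega) = (-2*x - y) dx ∧ dy ∧ dz + (2*w - 3*x) dx ∧ dz ∧ dw + (-6*y) dx ∧ dy ∧ dw.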